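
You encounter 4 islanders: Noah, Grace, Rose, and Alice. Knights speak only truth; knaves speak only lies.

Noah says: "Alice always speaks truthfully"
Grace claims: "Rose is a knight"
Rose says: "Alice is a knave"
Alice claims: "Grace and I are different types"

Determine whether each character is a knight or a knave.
Noah is a knight.
Grace is a knave.
Rose is a knave.
Alice is a knight.

Verification:
- Noah (knight) says "Alice always speaks truthfully" - this is TRUE because Alice is a knight.
- Grace (knave) says "Rose is a knight" - this is FALSE (a lie) because Rose is a knave.
- Rose (knave) says "Alice is a knave" - this is FALSE (a lie) because Alice is a knight.
- Alice (knight) says "Grace and I are different types" - this is TRUE because Alice is a knight and Grace is a knave.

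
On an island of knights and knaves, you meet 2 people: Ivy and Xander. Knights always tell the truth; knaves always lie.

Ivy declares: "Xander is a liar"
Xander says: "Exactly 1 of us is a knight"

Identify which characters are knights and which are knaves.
Ivy is a knave.
Xander is a knight.

Verification:
- Ivy (knave) says "Xander is a liar" - this is FALSE (a lie) because Xander is a knight.
- Xander (knight) says "Exactly 1 of us is a knight" - this is TRUE because there are 1 knights.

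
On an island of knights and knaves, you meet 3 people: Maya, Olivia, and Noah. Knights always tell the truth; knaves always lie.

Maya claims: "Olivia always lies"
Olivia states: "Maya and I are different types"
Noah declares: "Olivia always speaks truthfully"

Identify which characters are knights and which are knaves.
Maya is a knave.
Olivia is a knight.
Noah is a knight.

Verification:
- Maya (knave) says "Olivia always lies" - this is FALSE (a lie) because Olivia is a knight.
- Olivia (knight) says "Maya and I are different types" - this is TRUE because Olivia is a knight and Maya is a knave.
- Noah (knight) says "Olivia always speaks truthfully" - this is TRUE because Olivia is a knight.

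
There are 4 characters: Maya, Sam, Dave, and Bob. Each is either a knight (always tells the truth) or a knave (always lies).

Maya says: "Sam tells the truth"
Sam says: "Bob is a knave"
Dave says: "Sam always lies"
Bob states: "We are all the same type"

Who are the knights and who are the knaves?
Maya is a knight.
Sam is a knight.
Dave is a knave.
Bob is a knave.

Verification:
- Maya (knight) says "Sam tells the truth" - this is TRUE because Sam is a knight.
- Sam (knight) says "Bob is a knave" - this is TRUE because Bob is a knave.
- Dave (knave) says "Sam always lies" - this is FALSE (a lie) because Sam is a knight.
- Bob (knave) says "We are all the same type" - this is FALSE (a lie) because Maya and Sam are knights and Dave and Bob are knaves.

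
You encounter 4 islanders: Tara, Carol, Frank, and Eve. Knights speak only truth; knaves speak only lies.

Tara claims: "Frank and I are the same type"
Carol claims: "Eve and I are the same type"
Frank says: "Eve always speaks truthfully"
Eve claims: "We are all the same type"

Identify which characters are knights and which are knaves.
Tara is a knight.
Carol is a knight.
Frank is a knight.
Eve is a knight.

Verification:
- Tara (knight) says "Frank and I are the same type" - this is TRUE because Tara is a knight and Frank is a knight.
- Carol (knight) says "Eve and I are the same type" - this is TRUE because Carol is a knight and Eve is a knight.
- Frank (knight) says "Eve always speaks truthfully" - this is TRUE because Eve is a knight.
- Eve (knight) says "We are all the same type" - this is TRUE because Tara, Carol, Frank, and Eve are knights.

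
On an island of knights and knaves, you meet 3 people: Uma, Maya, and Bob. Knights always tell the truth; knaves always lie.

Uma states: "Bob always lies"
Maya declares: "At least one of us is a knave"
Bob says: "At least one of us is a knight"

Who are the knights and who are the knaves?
Uma is a knave.
Maya is a knight.
Bob is a knight.

Verification:
- Uma (knave) says "Bob always lies" - this is FALSE (a lie) because Bob is a knight.
- Maya (knight) says "At least one of us is a knave" - this is TRUE because Uma is a knave.
- Bob (knight) says "At least one of us is a knight" - this is TRUE because Maya and Bob are knights.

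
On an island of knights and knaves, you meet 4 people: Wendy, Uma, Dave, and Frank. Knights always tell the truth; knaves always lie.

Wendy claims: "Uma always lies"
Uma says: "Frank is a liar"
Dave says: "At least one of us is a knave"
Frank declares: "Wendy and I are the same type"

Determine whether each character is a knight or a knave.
Wendy is a knight.
Uma is a knave.
Dave is a knight.
Frank is a knight.

Verification:
- Wendy (knight) says "Uma always lies" - this is TRUE because Uma is a knave.
- Uma (knave) says "Frank is a liar" - this is FALSE (a lie) because Frank is a knight.
- Dave (knight) says "At least one of us is a knave" - this is TRUE because Uma is a knave.
- Frank (knight) says "Wendy and I are the same type" - this is TRUE because Frank is a knight and Wendy is a knight.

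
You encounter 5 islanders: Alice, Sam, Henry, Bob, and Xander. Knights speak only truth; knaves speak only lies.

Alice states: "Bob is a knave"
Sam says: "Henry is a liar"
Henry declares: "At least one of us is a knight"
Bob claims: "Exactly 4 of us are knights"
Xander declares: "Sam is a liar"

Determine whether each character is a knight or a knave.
Alice is a knight.
Sam is a knave.
Henry is a knight.
Bob is a knave.
Xander is a knight.

Verification:
- Alice (knight) says "Bob is a knave" - this is TRUE because Bob is a knave.
- Sam (knave) says "Henry is a liar" - this is FALSE (a lie) because Henry is a knight.
- Henry (knight) says "At least one of us is a knight" - this is TRUE because Alice, Henry, and Xander are knights.
- Bob (knave) says "Exactly 4 of us are knights" - this is FALSE (a lie) because there are 3 knights.
- Xander (knight) says "Sam is a liar" - this is TRUE because Sam is a knave.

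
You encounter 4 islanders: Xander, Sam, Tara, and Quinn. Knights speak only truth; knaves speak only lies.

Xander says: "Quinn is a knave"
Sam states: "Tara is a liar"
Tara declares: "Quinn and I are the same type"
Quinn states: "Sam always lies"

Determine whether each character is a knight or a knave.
Xander is a knave.
Sam is a knave.
Tara is a knight.
Quinn is a knight.

Verification:
- Xander (knave) says "Quinn is a knave" - this is FALSE (a lie) because Quinn is a knight.
- Sam (knave) says "Tara is a liar" - this is FALSE (a lie) because Tara is a knight.
- Tara (knight) says "Quinn and I are the same type" - this is TRUE because Tara is a knight and Quinn is a knight.
- Quinn (knight) says "Sam always lies" - this is TRUE because Sam is a knave.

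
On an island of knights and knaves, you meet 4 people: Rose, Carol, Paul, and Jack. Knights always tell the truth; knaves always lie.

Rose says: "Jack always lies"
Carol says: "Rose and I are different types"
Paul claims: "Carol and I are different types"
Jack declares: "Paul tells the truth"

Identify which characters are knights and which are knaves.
Rose is a knave.
Carol is a knave.
Paul is a knight.
Jack is a knight.

Verification:
- Rose (knave) says "Jack always lies" - this is FALSE (a lie) because Jack is a knight.
- Carol (knave) says "Rose and I are different types" - this is FALSE (a lie) because Carol is a knave and Rose is a knave.
- Paul (knight) says "Carol and I are different types" - this is TRUE because Paul is a knight and Carol is a knave.
- Jack (knight) says "Paul tells the truth" - this is TRUE because Paul is a knight.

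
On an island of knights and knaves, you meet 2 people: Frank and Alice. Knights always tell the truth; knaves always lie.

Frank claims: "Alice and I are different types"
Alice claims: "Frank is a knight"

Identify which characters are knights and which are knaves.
Frank is a knave.
Alice is a knave.

Verification:
- Frank (knave) says "Alice and I are different types" - this is FALSE (a lie) because Frank is a knave and Alice is a knave.
- Alice (knave) says "Frank is a knight" - this is FALSE (a lie) because Frank is a knave.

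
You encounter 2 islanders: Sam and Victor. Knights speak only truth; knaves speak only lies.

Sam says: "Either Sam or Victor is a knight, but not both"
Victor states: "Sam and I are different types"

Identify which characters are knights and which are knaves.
Sam is a knave.
Victor is a knave.

Verification:
- Sam (knave) says "Either Sam or Victor is a knight, but not both" - this is FALSE (a lie) because Sam is a knave and Victor is a knave.
- Victor (knave) says "Sam and I are different types" - this is FALSE (a lie) because Victor is a knave and Sam is a knave.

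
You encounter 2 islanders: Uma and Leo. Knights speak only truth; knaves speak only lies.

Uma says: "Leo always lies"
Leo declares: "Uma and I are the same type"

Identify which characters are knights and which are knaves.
Uma is a knight.
Leo is a knave.

Verification:
- Uma (knight) says "Leo always lies" - this is TRUE because Leo is a knave.
- Leo (knave) says "Uma and I are the same type" - this is FALSE (a lie) because Leo is a knave and Uma is a knight.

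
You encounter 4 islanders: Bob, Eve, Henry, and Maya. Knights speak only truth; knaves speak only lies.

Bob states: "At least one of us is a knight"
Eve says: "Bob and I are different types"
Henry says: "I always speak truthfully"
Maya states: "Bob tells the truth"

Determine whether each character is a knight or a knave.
Bob is a knave.
Eve is a knave.
Henry is a knave.
Maya is a knave.

Verification:
- Bob (knave) says "At least one of us is a knight" - this is FALSE (a lie) because no one is a knight.
- Eve (knave) says "Bob and I are different types" - this is FALSE (a lie) because Eve is a knave and Bob is a knave.
- Henry (knave) says "I always speak truthfully" - this is FALSE (a lie) because Henry is a knave.
- Maya (knave) says "Bob tells the truth" - this is FALSE (a lie) because Bob is a knave.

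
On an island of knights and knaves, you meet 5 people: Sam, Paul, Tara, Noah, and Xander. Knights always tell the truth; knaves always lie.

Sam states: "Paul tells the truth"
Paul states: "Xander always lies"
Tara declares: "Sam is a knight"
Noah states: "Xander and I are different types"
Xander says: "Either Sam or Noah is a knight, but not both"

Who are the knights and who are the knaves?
Sam is a knight.
Paul is a knight.
Tara is a knight.
Noah is a knight.
Xander is a knave.

Verification:
- Sam (knight) says "Paul tells the truth" - this is TRUE because Paul is a knight.
- Paul (knight) says "Xander always lies" - this is TRUE because Xander is a knave.
- Tara (knight) says "Sam is a knight" - this is TRUE because Sam is a knight.
- Noah (knight) says "Xander and I are different types" - this is TRUE because Noah is a knight and Xander is a knave.
- Xander (knave) says "Either Sam or Noah is a knight, but not both" - this is FALSE (a lie) because Sam is a knight and Noah is a knight.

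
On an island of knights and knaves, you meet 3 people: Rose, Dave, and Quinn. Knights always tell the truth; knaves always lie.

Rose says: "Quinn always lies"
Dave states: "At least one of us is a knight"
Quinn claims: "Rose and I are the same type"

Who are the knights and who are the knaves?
Rose is a knight.
Dave is a knight.
Quinn is a knave.

Verification:
- Rose (knight) says "Quinn always lies" - this is TRUE because Quinn is a knave.
- Dave (knight) says "At least one of us is a knight" - this is TRUE because Rose and Dave are knights.
- Quinn (knave) says "Rose and I are the same type" - this is FALSE (a lie) because Quinn is a knave and Rose is a knight.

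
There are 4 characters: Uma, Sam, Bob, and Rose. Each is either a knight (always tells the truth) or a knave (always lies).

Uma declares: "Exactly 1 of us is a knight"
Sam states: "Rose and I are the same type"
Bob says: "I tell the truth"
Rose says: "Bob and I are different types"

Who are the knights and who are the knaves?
Uma is a knave.
Sam is a knight.
Bob is a knave.
Rose is a knight.

Verification:
- Uma (knave) says "Exactly 1 of us is a knight" - this is FALSE (a lie) because there are 2 knights.
- Sam (knight) says "Rose and I are the same type" - this is TRUE because Sam is a knight and Rose is a knight.
- Bob (knave) says "I tell the truth" - this is FALSE (a lie) because Bob is a knave.
- Rose (knight) says "Bob and I are different types" - this is TRUE because Rose is a knight and Bob is a knave.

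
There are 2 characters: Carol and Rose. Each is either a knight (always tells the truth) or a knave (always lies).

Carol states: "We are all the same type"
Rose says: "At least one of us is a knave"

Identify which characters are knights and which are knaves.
Carol is a knave.
Rose is a knight.

Verification:
- Carol (knave) says "We are all the same type" - this is FALSE (a lie) because Rose is a knight and Carol is a knave.
- Rose (knight) says "At least one of us is a knave" - this is TRUE because Carol is a knave.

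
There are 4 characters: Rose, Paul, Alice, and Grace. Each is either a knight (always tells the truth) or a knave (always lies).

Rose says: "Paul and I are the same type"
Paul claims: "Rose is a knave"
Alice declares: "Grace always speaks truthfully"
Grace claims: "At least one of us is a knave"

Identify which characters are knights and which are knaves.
Rose is a knave.
Paul is a knight.
Alice is a knight.
Grace is a knight.

Verification:
- Rose (knave) says "Paul and I are the same type" - this is FALSE (a lie) because Rose is a knave and Paul is a knight.
- Paul (knight) says "Rose is a knave" - this is TRUE because Rose is a knave.
- Alice (knight) says "Grace always speaks truthfully" - this is TRUE because Grace is a knight.
- Grace (knight) says "At least one of us is a knave" - this is TRUE because Rose is a knave.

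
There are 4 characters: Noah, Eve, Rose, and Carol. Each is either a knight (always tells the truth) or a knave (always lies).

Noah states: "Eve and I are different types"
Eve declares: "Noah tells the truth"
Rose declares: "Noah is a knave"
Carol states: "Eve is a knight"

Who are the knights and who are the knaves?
Noah is a knave.
Eve is a knave.
Rose is a knight.
Carol is a knave.

Verification:
- Noah (knave) says "Eve and I are different types" - this is FALSE (a lie) because Noah is a knave and Eve is a knave.
- Eve (knave) says "Noah tells the truth" - this is FALSE (a lie) because Noah is a knave.
- Rose (knight) says "Noah is a knave" - this is TRUE because Noah is a knave.
- Carol (knave) says "Eve is a knight" - this is FALSE (a lie) because Eve is a knave.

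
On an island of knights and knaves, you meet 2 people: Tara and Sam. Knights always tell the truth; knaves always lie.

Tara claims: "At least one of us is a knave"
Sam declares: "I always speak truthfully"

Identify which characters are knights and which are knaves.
Tara is a knight.
Sam is a knave.

Verification:
- Tara (knight) says "At least one of us is a knave" - this is TRUE because Sam is a knave.
- Sam (knave) says "I always speak truthfully" - this is FALSE (a lie) because Sam is a knave.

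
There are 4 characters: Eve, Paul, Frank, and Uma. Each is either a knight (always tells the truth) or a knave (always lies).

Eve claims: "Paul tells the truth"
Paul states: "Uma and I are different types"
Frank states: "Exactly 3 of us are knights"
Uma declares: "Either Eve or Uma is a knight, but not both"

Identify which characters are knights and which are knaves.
Eve is a knave.
Paul is a knave.
Frank is a knave.
Uma is a knave.

Verification:
- Eve (knave) says "Paul tells the truth" - this is FALSE (a lie) because Paul is a knave.
- Paul (knave) says "Uma and I are different types" - this is FALSE (a lie) because Paul is a knave and Uma is a knave.
- Frank (knave) says "Exactly 3 of us are knights" - this is FALSE (a lie) because there are 0 knights.
- Uma (knave) says "Either Eve or Uma is a knight, but not both" - this is FALSE (a lie) because Eve is a knave and Uma is a knave.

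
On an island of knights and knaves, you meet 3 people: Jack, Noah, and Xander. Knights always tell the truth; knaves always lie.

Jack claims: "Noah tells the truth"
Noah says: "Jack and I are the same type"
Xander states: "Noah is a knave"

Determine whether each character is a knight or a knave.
Jack is a knight.
Noah is a knight.
Xander is a knave.

Verification:
- Jack (knight) says "Noah tells the truth" - this is TRUE because Noah is a knight.
- Noah (knight) says "Jack and I are the same type" - this is TRUE because Noah is a knight and Jack is a knight.
- Xander (knave) says "Noah is a knave" - this is FALSE (a lie) because Noah is a knight.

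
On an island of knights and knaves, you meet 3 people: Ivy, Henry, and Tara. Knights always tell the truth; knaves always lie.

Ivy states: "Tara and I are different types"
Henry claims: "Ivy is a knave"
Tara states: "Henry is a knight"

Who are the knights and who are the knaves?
Ivy is a knight.
Henry is a knave.
Tara is a knave.

Verification:
- Ivy (knight) says "Tara and I are different types" - this is TRUE because Ivy is a knight and Tara is a knave.
- Henry (knave) says "Ivy is a knave" - this is FALSE (a lie) because Ivy is a knight.
- Tara (knave) says "Henry is a knight" - this is FALSE (a lie) because Henry is a knave.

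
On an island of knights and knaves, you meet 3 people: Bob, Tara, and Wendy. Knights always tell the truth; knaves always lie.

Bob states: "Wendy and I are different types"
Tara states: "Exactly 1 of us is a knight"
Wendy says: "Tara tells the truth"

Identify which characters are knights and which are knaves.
Bob is a knave.
Tara is a knave.
Wendy is a knave.

Verification:
- Bob (knave) says "Wendy and I are different types" - this is FALSE (a lie) because Bob is a knave and Wendy is a knave.
- Tara (knave) says "Exactly 1 of us is a knight" - this is FALSE (a lie) because there are 0 knights.
- Wendy (knave) says "Tara tells the truth" - this is FALSE (a lie) because Tara is a knave.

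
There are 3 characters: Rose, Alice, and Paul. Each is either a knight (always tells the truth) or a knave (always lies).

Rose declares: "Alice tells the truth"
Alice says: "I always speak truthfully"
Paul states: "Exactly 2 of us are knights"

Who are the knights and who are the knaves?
Rose is a knave.
Alice is a knave.
Paul is a knave.

Verification:
- Rose (knave) says "Alice tells the truth" - this is FALSE (a lie) because Alice is a knave.
- Alice (knave) says "I always speak truthfully" - this is FALSE (a lie) because Alice is a knave.
- Paul (knave) says "Exactly 2 of us are knights" - this is FALSE (a lie) because there are 0 knights.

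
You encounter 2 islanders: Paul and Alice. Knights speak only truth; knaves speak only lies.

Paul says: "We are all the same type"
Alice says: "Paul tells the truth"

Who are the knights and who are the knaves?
Paul is a knight.
Alice is a knight.

Verification:
- Paul (knight) says "We are all the same type" - this is TRUE because Paul and Alice are knights.
- Alice (knight) says "Paul tells the truth" - this is TRUE because Paul is a knight.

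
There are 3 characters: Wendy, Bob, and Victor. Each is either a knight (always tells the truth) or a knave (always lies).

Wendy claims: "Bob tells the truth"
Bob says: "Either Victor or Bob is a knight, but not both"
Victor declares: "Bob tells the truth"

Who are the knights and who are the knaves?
Wendy is a knave.
Bob is a knave.
Victor is a knave.

Verification:
- Wendy (knave) says "Bob tells the truth" - this is FALSE (a lie) because Bob is a knave.
- Bob (knave) says "Either Victor or Bob is a knight, but not both" - this is FALSE (a lie) because Victor is a knave and Bob is a knave.
- Victor (knave) says "Bob tells the truth" - this is FALSE (a lie) because Bob is a knave.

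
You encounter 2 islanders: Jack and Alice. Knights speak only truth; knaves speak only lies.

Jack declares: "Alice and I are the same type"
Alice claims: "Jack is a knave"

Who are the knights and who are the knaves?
Jack is a knave.
Alice is a knight.

Verification:
- Jack (knave) says "Alice and I are the same type" - this is FALSE (a lie) because Jack is a knave and Alice is a knight.
- Alice (knight) says "Jack is a knave" - this is TRUE because Jack is a knave.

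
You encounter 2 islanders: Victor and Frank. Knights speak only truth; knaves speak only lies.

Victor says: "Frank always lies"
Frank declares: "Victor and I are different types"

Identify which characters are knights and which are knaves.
Victor is a knave.
Frank is a knight.

Verification:
- Victor (knave) says "Frank always lies" - this is FALSE (a lie) because Frank is a knight.
- Frank (knight) says "Victor and I are different types" - this is TRUE because Frank is a knight and Victor is a knave.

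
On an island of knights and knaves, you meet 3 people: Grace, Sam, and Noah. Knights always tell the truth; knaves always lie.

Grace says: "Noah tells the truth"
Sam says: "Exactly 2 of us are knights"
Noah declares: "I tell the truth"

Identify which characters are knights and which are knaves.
Grace is a knave.
Sam is a knave.
Noah is a knave.

Verification:
- Grace (knave) says "Noah tells the truth" - this is FALSE (a lie) because Noah is a knave.
- Sam (knave) says "Exactly 2 of us are knights" - this is FALSE (a lie) because there are 0 knights.
- Noah (knave) says "I tell the truth" - this is FALSE (a lie) because Noah is a knave.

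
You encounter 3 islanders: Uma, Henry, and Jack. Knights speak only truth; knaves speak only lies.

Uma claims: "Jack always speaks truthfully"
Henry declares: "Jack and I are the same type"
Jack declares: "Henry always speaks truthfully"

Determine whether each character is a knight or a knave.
Uma is a knight.
Henry is a knight.
Jack is a knight.

Verification:
- Uma (knight) says "Jack always speaks truthfully" - this is TRUE because Jack is a knight.
- Henry (knight) says "Jack and I are the same type" - this is TRUE because Henry is a knight and Jack is a knight.
- Jack (knight) says "Henry always speaks truthfully" - this is TRUE because Henry is a knight.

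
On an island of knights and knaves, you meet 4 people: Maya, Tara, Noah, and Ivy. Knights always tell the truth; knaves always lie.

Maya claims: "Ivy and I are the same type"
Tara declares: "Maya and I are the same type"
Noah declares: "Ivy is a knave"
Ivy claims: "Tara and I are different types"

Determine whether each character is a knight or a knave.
Maya is a knight.
Tara is a knave.
Noah is a knave.
Ivy is a knight.

Verification:
- Maya (knight) says "Ivy and I are the same type" - this is TRUE because Maya is a knight and Ivy is a knight.
- Tara (knave) says "Maya and I are the same type" - this is FALSE (a lie) because Tara is a knave and Maya is a knight.
- Noah (knave) says "Ivy is a knave" - this is FALSE (a lie) because Ivy is a knight.
- Ivy (knight) says "Tara and I are different types" - this is TRUE because Ivy is a knight and Tara is a knave.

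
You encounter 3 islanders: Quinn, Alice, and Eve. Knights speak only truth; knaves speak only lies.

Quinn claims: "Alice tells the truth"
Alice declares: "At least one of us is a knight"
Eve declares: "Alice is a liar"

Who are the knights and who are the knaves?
Quinn is a knight.
Alice is a knight.
Eve is a knave.

Verification:
- Quinn (knight) says "Alice tells the truth" - this is TRUE because Alice is a knight.
- Alice (knight) says "At least one of us is a knight" - this is TRUE because Quinn and Alice are knights.
- Eve (knave) says "Alice is a liar" - this is FALSE (a lie) because Alice is a knight.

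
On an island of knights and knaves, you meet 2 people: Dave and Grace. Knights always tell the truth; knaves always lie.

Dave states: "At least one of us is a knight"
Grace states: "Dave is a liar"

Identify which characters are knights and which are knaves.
Dave is a knight.
Grace is a knave.

Verification:
- Dave (knight) says "At least one of us is a knight" - this is TRUE because Dave is a knight.
- Grace (knave) says "Dave is a liar" - this is FALSE (a lie) because Dave is a knight.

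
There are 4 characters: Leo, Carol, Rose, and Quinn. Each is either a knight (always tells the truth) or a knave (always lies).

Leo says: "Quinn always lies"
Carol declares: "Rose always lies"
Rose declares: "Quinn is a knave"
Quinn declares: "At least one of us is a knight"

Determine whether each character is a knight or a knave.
Leo is a knave.
Carol is a knight.
Rose is a knave.
Quinn is a knight.

Verification:
- Leo (knave) says "Quinn always lies" - this is FALSE (a lie) because Quinn is a knight.
- Carol (knight) says "Rose always lies" - this is TRUE because Rose is a knave.
- Rose (knave) says "Quinn is a knave" - this is FALSE (a lie) because Quinn is a knight.
- Quinn (knight) says "At least one of us is a knight" - this is TRUE because Carol and Quinn are knights.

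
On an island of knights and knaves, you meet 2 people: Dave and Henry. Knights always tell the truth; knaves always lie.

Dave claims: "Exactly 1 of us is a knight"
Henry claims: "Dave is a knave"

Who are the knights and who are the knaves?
Dave is a knight.
Henry is a knave.

Verification:
- Dave (knight) says "Exactly 1 of us is a knight" - this is TRUE because there are 1 knights.
- Henry (knave) says "Dave is a knave" - this is FALSE (a lie) because Dave is a knight.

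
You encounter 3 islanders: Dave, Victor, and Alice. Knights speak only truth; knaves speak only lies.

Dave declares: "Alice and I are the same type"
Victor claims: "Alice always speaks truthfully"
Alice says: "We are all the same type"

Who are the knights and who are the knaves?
Dave is a knight.
Victor is a knight.
Alice is a knight.

Verification:
- Dave (knight) says "Alice and I are the same type" - this is TRUE because Dave is a knight and Alice is a knight.
- Victor (knight) says "Alice always speaks truthfully" - this is TRUE because Alice is a knight.
- Alice (knight) says "We are all the same type" - this is TRUE because Dave, Victor, and Alice are knights.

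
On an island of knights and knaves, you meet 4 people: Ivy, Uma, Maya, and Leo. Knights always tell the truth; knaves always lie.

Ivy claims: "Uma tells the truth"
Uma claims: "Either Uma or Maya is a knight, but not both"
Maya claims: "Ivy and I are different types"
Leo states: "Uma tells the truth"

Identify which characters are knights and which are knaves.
Ivy is a knave.
Uma is a knave.
Maya is a knave.
Leo is a knave.

Verification:
- Ivy (knave) says "Uma tells the truth" - this is FALSE (a lie) because Uma is a knave.
- Uma (knave) says "Either Uma or Maya is a knight, but not both" - this is FALSE (a lie) because Uma is a knave and Maya is a knave.
- Maya (knave) says "Ivy and I are different types" - this is FALSE (a lie) because Maya is a knave and Ivy is a knave.
- Leo (knave) says "Uma tells the truth" - this is FALSE (a lie) because Uma is a knave.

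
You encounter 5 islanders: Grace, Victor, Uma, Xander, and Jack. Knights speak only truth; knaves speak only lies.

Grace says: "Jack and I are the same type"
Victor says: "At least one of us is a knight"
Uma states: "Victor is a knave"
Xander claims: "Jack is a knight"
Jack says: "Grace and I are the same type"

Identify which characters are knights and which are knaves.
Grace is a knight.
Victor is a knight.
Uma is a knave.
Xander is a knight.
Jack is a knight.

Verification:
- Grace (knight) says "Jack and I are the same type" - this is TRUE because Grace is a knight and Jack is a knight.
- Victor (knight) says "At least one of us is a knight" - this is TRUE because Grace, Victor, Xander, and Jack are knights.
- Uma (knave) says "Victor is a knave" - this is FALSE (a lie) because Victor is a knight.
- Xander (knight) says "Jack is a knight" - this is TRUE because Jack is a knight.
- Jack (knight) says "Grace and I are the same type" - this is TRUE because Jack is a knight and Grace is a knight.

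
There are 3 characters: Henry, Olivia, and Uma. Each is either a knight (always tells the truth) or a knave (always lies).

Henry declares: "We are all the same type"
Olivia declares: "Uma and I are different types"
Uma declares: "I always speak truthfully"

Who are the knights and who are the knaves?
Henry is a knave.
Olivia is a knight.
Uma is a knave.

Verification:
- Henry (knave) says "We are all the same type" - this is FALSE (a lie) because Olivia is a knight and Henry and Uma are knaves.
- Olivia (knight) says "Uma and I are different types" - this is TRUE because Olivia is a knight and Uma is a knave.
- Uma (knave) says "I always speak truthfully" - this is FALSE (a lie) because Uma is a knave.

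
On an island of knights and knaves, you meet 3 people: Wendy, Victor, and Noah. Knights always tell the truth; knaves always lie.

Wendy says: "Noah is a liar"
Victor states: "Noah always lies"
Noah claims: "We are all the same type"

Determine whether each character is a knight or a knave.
Wendy is a knight.
Victor is a knight.
Noah is a knave.

Verification:
- Wendy (knight) says "Noah is a liar" - this is TRUE because Noah is a knave.
- Victor (knight) says "Noah always lies" - this is TRUE because Noah is a knave.
- Noah (knave) says "We are all the same type" - this is FALSE (a lie) because Wendy and Victor are knights and Noah is a knave.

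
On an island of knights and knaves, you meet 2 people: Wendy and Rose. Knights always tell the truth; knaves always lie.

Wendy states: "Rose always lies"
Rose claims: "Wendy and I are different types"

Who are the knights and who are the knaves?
Wendy is a knave.
Rose is a knight.

Verification:
- Wendy (knave) says "Rose always lies" - this is FALSE (a lie) because Rose is a knight.
- Rose (knight) says "Wendy and I are different types" - this is TRUE because Rose is a knight and Wendy is a knave.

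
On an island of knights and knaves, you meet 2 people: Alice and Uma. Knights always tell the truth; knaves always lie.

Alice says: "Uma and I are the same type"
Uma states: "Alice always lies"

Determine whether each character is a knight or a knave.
Alice is a knave.
Uma is a knight.

Verification:
- Alice (knave) says "Uma and I are the same type" - this is FALSE (a lie) because Alice is a knave and Uma is a knight.
- Uma (knight) says "Alice always lies" - this is TRUE because Alice is a knave.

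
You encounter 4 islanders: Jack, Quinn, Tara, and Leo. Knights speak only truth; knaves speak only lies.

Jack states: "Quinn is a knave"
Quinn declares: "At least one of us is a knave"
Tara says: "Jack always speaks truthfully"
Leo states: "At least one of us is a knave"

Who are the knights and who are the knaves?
Jack is a knave.
Quinn is a knight.
Tara is a knave.
Leo is a knight.

Verification:
- Jack (knave) says "Quinn is a knave" - this is FALSE (a lie) because Quinn is a knight.
- Quinn (knight) says "At least one of us is a knave" - this is TRUE because Jack and Tara are knaves.
- Tara (knave) says "Jack always speaks truthfully" - this is FALSE (a lie) because Jack is a knave.
- Leo (knight) says "At least one of us is a knave" - this is TRUE because Jack and Tara are knaves.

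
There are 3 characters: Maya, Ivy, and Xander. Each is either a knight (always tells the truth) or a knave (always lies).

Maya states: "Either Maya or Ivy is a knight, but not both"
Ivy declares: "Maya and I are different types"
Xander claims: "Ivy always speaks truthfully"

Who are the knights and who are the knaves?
Maya is a knave.
Ivy is a knave.
Xander is a knave.

Verification:
- Maya (knave) says "Either Maya or Ivy is a knight, but not both" - this is FALSE (a lie) because Maya is a knave and Ivy is a knave.
- Ivy (knave) says "Maya and I are different types" - this is FALSE (a lie) because Ivy is a knave and Maya is a knave.
- Xander (knave) says "Ivy always speaks truthfully" - this is FALSE (a lie) because Ivy is a knave.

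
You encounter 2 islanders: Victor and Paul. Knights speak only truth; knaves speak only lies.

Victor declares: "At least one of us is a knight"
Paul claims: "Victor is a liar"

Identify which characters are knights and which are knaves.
Victor is a knight.
Paul is a knave.

Verification:
- Victor (knight) says "At least one of us is a knight" - this is TRUE because Victor is a knight.
- Paul (knave) says "Victor is a liar" - this is FALSE (a lie) because Victor is a knight.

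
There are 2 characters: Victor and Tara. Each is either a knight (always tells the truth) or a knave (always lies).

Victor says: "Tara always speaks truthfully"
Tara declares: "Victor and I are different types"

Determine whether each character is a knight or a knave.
Victor is a knave.
Tara is a knave.

Verification:
- Victor (knave) says "Tara always speaks truthfully" - this is FALSE (a lie) because Tara is a knave.
- Tara (knave) says "Victor and I are different types" - this is FALSE (a lie) because Tara is a knave and Victor is a knave.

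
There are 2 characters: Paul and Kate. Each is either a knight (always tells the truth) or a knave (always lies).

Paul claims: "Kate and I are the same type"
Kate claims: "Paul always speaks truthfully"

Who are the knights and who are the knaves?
Paul is a knight.
Kate is a knight.

Verification:
- Paul (knight) says "Kate and I are the same type" - this is TRUE because Paul is a knight and Kate is a knight.
- Kate (knight) says "Paul always speaks truthfully" - this is TRUE because Paul is a knight.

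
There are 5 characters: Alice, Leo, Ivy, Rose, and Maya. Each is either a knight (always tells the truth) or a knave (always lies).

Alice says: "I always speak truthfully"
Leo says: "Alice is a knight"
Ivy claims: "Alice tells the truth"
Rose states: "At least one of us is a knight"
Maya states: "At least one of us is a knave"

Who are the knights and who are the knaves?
Alice is a knave.
Leo is a knave.
Ivy is a knave.
Rose is a knight.
Maya is a knight.

Verification:
- Alice (knave) says "I always speak truthfully" - this is FALSE (a lie) because Alice is a knave.
- Leo (knave) says "Alice is a knight" - this is FALSE (a lie) because Alice is a knave.
- Ivy (knave) says "Alice tells the truth" - this is FALSE (a lie) because Alice is a knave.
- Rose (knight) says "At least one of us is a knight" - this is TRUE because Rose and Maya are knights.
- Maya (knight) says "At least one of us is a knave" - this is TRUE because Alice, Leo, and Ivy are knaves.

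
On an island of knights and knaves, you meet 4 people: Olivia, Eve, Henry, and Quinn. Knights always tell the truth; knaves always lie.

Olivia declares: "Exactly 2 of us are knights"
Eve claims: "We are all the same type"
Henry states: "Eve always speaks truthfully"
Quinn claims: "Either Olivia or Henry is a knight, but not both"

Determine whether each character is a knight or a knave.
Olivia is a knight.
Eve is a knave.
Henry is a knave.
Quinn is a knight.

Verification:
- Olivia (knight) says "Exactly 2 of us are knights" - this is TRUE because there are 2 knights.
- Eve (knave) says "We are all the same type" - this is FALSE (a lie) because Olivia and Quinn are knights and Eve and Henry are knaves.
- Henry (knave) says "Eve always speaks truthfully" - this is FALSE (a lie) because Eve is a knave.
- Quinn (knight) says "Either Olivia or Henry is a knight, but not both" - this is TRUE because Olivia is a knight and Henry is a knave.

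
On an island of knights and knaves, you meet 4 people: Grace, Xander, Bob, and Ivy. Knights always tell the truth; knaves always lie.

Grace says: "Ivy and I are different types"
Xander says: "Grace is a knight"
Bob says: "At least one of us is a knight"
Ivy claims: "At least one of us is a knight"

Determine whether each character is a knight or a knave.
Grace is a knave.
Xander is a knave.
Bob is a knave.
Ivy is a knave.

Verification:
- Grace (knave) says "Ivy and I are different types" - this is FALSE (a lie) because Grace is a knave and Ivy is a knave.
- Xander (knave) says "Grace is a knight" - this is FALSE (a lie) because Grace is a knave.
- Bob (knave) says "At least one of us is a knight" - this is FALSE (a lie) because no one is a knight.
- Ivy (knave) says "At least one of us is a knight" - this is FALSE (a lie) because no one is a knight.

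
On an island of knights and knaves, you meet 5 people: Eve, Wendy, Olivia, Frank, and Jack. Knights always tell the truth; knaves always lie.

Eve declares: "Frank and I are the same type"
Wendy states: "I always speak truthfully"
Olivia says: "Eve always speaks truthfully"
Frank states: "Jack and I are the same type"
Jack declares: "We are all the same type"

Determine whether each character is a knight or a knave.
Eve is a knight.
Wendy is a knight.
Olivia is a knight.
Frank is a knight.
Jack is a knight.

Verification:
- Eve (knight) says "Frank and I are the same type" - this is TRUE because Eve is a knight and Frank is a knight.
- Wendy (knight) says "I always speak truthfully" - this is TRUE because Wendy is a knight.
- Olivia (knight) says "Eve always speaks truthfully" - this is TRUE because Eve is a knight.
- Frank (knight) says "Jack and I are the same type" - this is TRUE because Frank is a knight and Jack is a knight.
- Jack (knight) says "We are all the same type" - this is TRUE because Eve, Wendy, Olivia, Frank, and Jack are knights.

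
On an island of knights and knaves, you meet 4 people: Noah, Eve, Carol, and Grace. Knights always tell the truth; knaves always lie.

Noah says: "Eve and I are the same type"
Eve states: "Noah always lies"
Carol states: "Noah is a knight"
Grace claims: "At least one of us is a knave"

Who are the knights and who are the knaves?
Noah is a knave.
Eve is a knight.
Carol is a knave.
Grace is a knight.

Verification:
- Noah (knave) says "Eve and I are the same type" - this is FALSE (a lie) because Noah is a knave and Eve is a knight.
- Eve (knight) says "Noah always lies" - this is TRUE because Noah is a knave.
- Carol (knave) says "Noah is a knight" - this is FALSE (a lie) because Noah is a knave.
- Grace (knight) says "At least one of us is a knave" - this is TRUE because Noah and Carol are knaves.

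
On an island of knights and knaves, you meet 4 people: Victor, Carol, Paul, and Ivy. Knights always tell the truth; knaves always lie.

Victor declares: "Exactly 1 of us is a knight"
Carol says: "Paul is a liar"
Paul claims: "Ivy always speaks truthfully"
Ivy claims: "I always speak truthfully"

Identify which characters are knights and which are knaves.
Victor is a knave.
Carol is a knave.
Paul is a knight.
Ivy is a knight.

Verification:
- Victor (knave) says "Exactly 1 of us is a knight" - this is FALSE (a lie) because there are 2 knights.
- Carol (knave) says "Paul is a liar" - this is FALSE (a lie) because Paul is a knight.
- Paul (knight) says "Ivy always speaks truthfully" - this is TRUE because Ivy is a knight.
- Ivy (knight) says "I always speak truthfully" - this is TRUE because Ivy is a knight.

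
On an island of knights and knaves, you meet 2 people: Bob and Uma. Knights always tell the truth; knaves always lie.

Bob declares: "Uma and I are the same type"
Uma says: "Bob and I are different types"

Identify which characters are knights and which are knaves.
Bob is a knave.
Uma is a knight.

Verification:
- Bob (knave) says "Uma and I are the same type" - this is FALSE (a lie) because Bob is a knave and Uma is a knight.
- Uma (knight) says "Bob and I are different types" - this is TRUE because Uma is a knight and Bob is a knave.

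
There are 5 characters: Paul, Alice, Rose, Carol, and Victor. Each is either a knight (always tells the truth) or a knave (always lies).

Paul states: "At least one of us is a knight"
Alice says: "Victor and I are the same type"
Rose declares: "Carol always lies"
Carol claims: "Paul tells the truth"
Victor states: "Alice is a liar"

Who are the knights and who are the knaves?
Paul is a knight.
Alice is a knave.
Rose is a knave.
Carol is a knight.
Victor is a knight.

Verification:
- Paul (knight) says "At least one of us is a knight" - this is TRUE because Paul, Carol, and Victor are knights.
- Alice (knave) says "Victor and I are the same type" - this is FALSE (a lie) because Alice is a knave and Victor is a knight.
- Rose (knave) says "Carol always lies" - this is FALSE (a lie) because Carol is a knight.
- Carol (knight) says "Paul tells the truth" - this is TRUE because Paul is a knight.
- Victor (knight) says "Alice is a liar" - this is TRUE because Alice is a knave.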